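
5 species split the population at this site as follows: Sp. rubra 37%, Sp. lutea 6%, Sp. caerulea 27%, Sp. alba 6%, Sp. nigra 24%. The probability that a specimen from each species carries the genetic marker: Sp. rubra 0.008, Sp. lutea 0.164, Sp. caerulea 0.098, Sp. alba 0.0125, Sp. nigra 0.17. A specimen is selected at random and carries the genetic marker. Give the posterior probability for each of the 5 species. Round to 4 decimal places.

Prior × likelihood for each hypothesis:
  Sp. rubra: 0.37 × 0.008 = 0.00296
  Sp. lutea: 0.06 × 0.164 = 0.00984
  Sp. caerulea: 0.27 × 0.098 = 0.02646
  Sp. alba: 0.06 × 0.0125 = 0.00075
  Sp. nigra: 0.24 × 0.17 = 0.0408
Sum = 0.08081.
P(Sp. rubra | marker) = 0.00296/0.08081 ≈ 0.0366
P(Sp. lutea | marker) = 0.00984/0.08081 ≈ 0.1218
P(Sp. caerulea | marker) = 0.02646/0.08081 ≈ 0.3274
P(Sp. alba | marker) = 0.00075/0.08081 ≈ 0.0093
P(Sp. nigra | marker) = 0.0408/0.08081 ≈ 0.5049
(Check: 0.0366+0.1218+0.3274+0.0093+0.5049 = 1.0000.)

Sp. rubra 0.0366, Sp. lutea 0.1218, Sp. caerulea 0.3274, Sp. alba 0.0093, Sp. nigra 0.5049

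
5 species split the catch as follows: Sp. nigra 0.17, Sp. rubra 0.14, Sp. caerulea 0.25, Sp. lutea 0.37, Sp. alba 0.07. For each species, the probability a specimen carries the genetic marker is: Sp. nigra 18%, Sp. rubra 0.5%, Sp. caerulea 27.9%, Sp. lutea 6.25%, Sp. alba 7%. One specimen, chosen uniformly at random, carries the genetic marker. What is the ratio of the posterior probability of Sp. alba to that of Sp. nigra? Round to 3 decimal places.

By Bayes' rule, posterior ∝ prior × likelihood:
  Sp. nigra: 0.17 × 0.18 = 0.0306
  Sp. rubra: 0.14 × 0.005 = 0.0007
  Sp. caerulea: 0.25 × 0.279 = 0.06975
  Sp. lutea: 0.37 × 0.0625 = 0.023125
  Sp. alba: 0.07 × 0.07 = 0.0049
Sum = 0.129075.
The ratio is 0.0049 / 0.0306 (the normalizer cancels) = 0.160.

0.160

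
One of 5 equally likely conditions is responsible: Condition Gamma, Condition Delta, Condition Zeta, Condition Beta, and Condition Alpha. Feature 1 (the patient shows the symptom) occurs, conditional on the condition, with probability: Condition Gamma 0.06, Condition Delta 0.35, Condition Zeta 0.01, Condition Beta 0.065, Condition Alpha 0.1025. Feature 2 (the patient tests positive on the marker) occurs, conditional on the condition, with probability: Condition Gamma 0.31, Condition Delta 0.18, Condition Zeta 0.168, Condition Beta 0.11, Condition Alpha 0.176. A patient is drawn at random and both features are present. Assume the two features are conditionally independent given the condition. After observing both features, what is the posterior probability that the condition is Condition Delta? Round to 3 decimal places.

0.581

Since the prior is uniform, the posterior is proportional to the likelihood:
  Condition Gamma: 0.06 × 0.31 = 0.0186
  Condition Delta: 0.35 × 0.18 = 0.063
  Condition Zeta: 0.01 × 0.168 = 0.00168
  Condition Beta: 0.065 × 0.11 = 0.00715
  Condition Alpha: 0.1025 × 0.176 = 0.01804
Total = 0.10847.
P(Condition Delta | evidence) = 0.063 / 0.10847 ≈ 0.581.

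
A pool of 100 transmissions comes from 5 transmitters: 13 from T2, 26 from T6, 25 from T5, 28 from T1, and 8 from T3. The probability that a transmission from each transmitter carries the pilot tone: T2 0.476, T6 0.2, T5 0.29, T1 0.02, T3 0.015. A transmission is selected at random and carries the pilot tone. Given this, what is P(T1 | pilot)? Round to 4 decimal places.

0.0290

Unnormalized posteriors (prior × likelihood):
  T2: 0.13 × 0.476 = 0.06188
  T6: 0.26 × 0.2 = 0.052
  T5: 0.25 × 0.29 = 0.0725
  T1: 0.28 × 0.02 = 0.0056
  T3: 0.08 × 0.015 = 0.0012
Normalizing constant = 0.19318.
P(T1 | evidence) = 0.0056 / 0.19318 ≈ 0.0290.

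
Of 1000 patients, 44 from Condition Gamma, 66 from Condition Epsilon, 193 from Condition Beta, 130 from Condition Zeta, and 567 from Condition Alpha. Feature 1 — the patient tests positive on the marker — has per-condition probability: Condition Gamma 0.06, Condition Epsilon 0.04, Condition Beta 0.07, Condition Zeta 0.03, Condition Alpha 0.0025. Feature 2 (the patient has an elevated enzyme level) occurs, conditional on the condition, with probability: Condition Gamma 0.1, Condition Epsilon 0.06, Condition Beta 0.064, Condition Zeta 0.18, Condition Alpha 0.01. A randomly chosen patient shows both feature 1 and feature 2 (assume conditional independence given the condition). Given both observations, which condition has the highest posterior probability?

By Bayes' rule, posterior ∝ prior × likelihood:
  Condition Gamma: 0.044 × 0.06 × 0.1 = 0.000264
  Condition Epsilon: 0.066 × 0.04 × 0.06 = 0.0001584
  Condition Beta: 0.193 × 0.07 × 0.064 = 0.00086464
  Condition Zeta: 0.13 × 0.03 × 0.18 = 0.000702
  Condition Alpha: 0.567 × 0.0025 × 0.01 = 0.000014175
Sum = 0.002003215.
Largest term belongs to Condition Beta, so Condition Beta is most probable.

Condition Beta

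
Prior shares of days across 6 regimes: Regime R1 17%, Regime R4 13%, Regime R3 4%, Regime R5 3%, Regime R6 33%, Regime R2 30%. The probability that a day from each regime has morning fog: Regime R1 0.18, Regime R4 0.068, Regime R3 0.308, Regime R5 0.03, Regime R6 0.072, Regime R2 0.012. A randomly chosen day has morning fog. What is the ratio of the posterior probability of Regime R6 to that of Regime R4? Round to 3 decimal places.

By Bayes' rule, posterior ∝ prior × likelihood:
  Regime R1: 0.17 × 0.18 = 0.0306
  Regime R4: 0.13 × 0.068 = 0.00884
  Regime R3: 0.04 × 0.308 = 0.01232
  Regime R5: 0.03 × 0.03 = 0.0009
  Regime R6: 0.33 × 0.072 = 0.02376
  Regime R2: 0.3 × 0.012 = 0.0036
Total = 0.08002.
The ratio is 0.02376 / 0.00884 (the normalizer cancels) = 2.688.

2.688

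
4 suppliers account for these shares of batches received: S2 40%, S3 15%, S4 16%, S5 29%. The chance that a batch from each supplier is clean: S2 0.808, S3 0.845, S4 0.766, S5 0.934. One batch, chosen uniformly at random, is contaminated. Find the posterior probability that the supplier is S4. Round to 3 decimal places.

0.239

Taking complements, P(contaminated | each) = S2 0.192, S3 0.155, S4 0.234, S5 0.066.
By Bayes' rule, posterior ∝ prior × likelihood:
  S2: 0.4 × 0.192 = 0.0768
  S3: 0.15 × 0.155 = 0.02325
  S4: 0.16 × 0.234 = 0.03744
  S5: 0.29 × 0.066 = 0.01914
Sum = 0.15663.
P(S4 | evidence) = 0.03744 / 0.15663 ≈ 0.239.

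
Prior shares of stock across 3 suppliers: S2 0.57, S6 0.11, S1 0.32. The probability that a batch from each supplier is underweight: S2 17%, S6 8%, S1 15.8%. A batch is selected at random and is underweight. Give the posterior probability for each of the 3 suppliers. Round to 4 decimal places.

Compute prior × likelihood for every hypothesis:
  S2: 0.57 × 0.17 = 0.0969
  S6: 0.11 × 0.08 = 0.0088
  S1: 0.32 × 0.158 = 0.05056
Sum = 0.15626.
P(S2 | underweight) = 0.0969/0.15626 ≈ 0.6201
P(S6 | underweight) = 0.0088/0.15626 ≈ 0.0563
P(S1 | underweight) = 0.05056/0.15626 ≈ 0.3236
(Check: 0.6201+0.0563+0.3236 = 1.0000.)

S2 0.6201, S6 0.0563, S1 0.3236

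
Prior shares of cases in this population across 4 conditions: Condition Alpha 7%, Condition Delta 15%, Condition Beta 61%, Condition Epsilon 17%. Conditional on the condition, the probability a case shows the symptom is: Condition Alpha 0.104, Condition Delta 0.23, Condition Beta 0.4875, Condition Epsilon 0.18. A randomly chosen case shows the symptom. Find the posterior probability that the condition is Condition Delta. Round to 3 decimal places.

Unnormalized posteriors (prior × likelihood):
  Condition Alpha: 0.07 × 0.104 = 0.00728
  Condition Delta: 0.15 × 0.23 = 0.0345
  Condition Beta: 0.61 × 0.4875 = 0.297375
  Condition Epsilon: 0.17 × 0.18 = 0.0306
Sum = 0.369755.
P(Condition Delta | evidence) = 0.0345 / 0.369755 ≈ 0.093.

0.093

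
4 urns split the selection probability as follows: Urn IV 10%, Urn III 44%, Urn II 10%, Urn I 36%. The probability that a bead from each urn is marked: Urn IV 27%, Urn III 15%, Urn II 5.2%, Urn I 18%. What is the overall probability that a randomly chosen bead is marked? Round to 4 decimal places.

By Bayes' rule, posterior ∝ prior × likelihood:
  Urn IV: 0.1 × 0.27 = 0.027
  Urn III: 0.44 × 0.15 = 0.066
  Urn II: 0.1 × 0.052 = 0.0052
  Urn I: 0.36 × 0.18 = 0.0648
P(marked) = 0.027 + 0.066 + 0.0052 + 0.0648 = 0.163 → 0.1630.

0.1630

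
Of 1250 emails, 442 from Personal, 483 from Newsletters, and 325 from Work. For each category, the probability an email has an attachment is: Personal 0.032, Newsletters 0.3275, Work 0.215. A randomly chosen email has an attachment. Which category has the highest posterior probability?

Newsletters

Unnormalized posteriors (prior × likelihood):
  Personal: 0.3536 × 0.032 = 0.0113152
  Newsletters: 0.3864 × 0.3275 = 0.126546
  Work: 0.26 × 0.215 = 0.0559
Sum = 0.1937612.
Largest term belongs to Newsletters, so Newsletters is most probable.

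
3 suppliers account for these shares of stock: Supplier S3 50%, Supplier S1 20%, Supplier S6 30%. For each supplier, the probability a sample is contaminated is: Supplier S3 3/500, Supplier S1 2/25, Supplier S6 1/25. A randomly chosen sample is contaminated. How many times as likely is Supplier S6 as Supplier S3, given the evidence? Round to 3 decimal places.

4.000

Compute prior × likelihood for every hypothesis:
  Supplier S3: 0.5 × 0.006 = 0.003
  Supplier S1: 0.2 × 0.08 = 0.016
  Supplier S6: 0.3 × 0.04 = 0.012
Sum = 0.031.
The ratio is 0.012 / 0.003 (the normalizer cancels) = 4.000.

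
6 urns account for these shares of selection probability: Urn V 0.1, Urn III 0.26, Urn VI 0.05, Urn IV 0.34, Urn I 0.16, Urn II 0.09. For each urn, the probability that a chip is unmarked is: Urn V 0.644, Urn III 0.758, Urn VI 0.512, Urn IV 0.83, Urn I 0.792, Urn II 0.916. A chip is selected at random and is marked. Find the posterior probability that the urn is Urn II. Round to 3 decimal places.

0.034

Taking complements, P(marked | each) = Urn V 0.356, Urn III 0.242, Urn VI 0.488, Urn IV 0.17, Urn I 0.208, Urn II 0.084.
Prior × likelihood for each hypothesis:
  Urn V: 0.1 × 0.356 = 0.0356
  Urn III: 0.26 × 0.242 = 0.06292
  Urn VI: 0.05 × 0.488 = 0.0244
  Urn IV: 0.34 × 0.17 = 0.0578
  Urn I: 0.16 × 0.208 = 0.03328
  Urn II: 0.09 × 0.084 = 0.00756
Sum = 0.22156.
P(Urn II | evidence) = 0.00756 / 0.22156 ≈ 0.034.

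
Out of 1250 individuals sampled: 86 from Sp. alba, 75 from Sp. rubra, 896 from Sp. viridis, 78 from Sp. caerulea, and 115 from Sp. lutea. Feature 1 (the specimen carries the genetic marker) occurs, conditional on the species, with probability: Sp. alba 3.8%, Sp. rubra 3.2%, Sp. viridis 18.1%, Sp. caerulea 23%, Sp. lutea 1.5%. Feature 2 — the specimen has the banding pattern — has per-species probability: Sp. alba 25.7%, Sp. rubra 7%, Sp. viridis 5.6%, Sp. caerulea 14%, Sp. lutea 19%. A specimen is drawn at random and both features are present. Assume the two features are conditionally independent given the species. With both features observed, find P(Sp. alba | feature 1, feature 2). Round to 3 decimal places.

0.065

Unnormalized posteriors (prior × likelihood):
  Sp. alba: 0.0688 × 0.038 × 0.257 = 0.0006719008
  Sp. rubra: 0.06 × 0.032 × 0.07 = 0.0001344
  Sp. viridis: 0.7168 × 0.181 × 0.056 = 0.0072654848
  Sp. caerulea: 0.0624 × 0.23 × 0.14 = 0.00200928
  Sp. lutea: 0.092 × 0.015 × 0.19 = 0.0002622
Total = 0.0103432656.
P(Sp. alba | evidence) = 0.0006719008 / 0.0103432656 ≈ 0.065.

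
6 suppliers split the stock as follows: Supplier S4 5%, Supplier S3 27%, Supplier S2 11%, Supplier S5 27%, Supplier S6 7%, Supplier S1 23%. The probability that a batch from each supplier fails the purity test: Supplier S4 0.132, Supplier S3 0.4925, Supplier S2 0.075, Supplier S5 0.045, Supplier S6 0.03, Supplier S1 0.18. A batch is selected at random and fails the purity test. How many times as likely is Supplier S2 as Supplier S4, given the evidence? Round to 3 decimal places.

1.250

Compute prior × likelihood for every hypothesis:
  Supplier S4: 0.05 × 0.132 = 0.0066
  Supplier S3: 0.27 × 0.4925 = 0.132975
  Supplier S2: 0.11 × 0.075 = 0.00825
  Supplier S5: 0.27 × 0.045 = 0.01215
  Supplier S6: 0.07 × 0.03 = 0.0021
  Supplier S1: 0.23 × 0.18 = 0.0414
Sum = 0.203475.
The ratio is 0.00825 / 0.0066 (the normalizer cancels) = 1.250.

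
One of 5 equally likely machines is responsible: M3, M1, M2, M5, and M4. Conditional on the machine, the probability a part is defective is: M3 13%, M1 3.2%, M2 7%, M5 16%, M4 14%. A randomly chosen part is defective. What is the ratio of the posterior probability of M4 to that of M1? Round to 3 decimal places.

With a uniform prior (1/5 each), posterior ∝ likelihood:
  M3: 0.13
  M1: 0.032
  M2: 0.07
  M5: 0.16
  M4: 0.14
Total = 0.532.
The ratio is 0.14 / 0.032 (the normalizer cancels) = 4.375.

4.375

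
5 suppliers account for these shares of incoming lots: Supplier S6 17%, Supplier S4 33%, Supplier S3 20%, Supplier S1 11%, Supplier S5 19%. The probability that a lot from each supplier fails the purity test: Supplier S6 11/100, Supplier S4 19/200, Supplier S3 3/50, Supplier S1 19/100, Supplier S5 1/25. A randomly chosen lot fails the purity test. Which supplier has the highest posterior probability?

Supplier S4

Compute prior × likelihood for every hypothesis:
  Supplier S6: 0.17 × 0.11 = 0.0187
  Supplier S4: 0.33 × 0.095 = 0.03135
  Supplier S3: 0.2 × 0.06 = 0.012
  Supplier S1: 0.11 × 0.19 = 0.0209
  Supplier S5: 0.19 × 0.04 = 0.0076
Total = 0.09055.
Largest term belongs to Supplier S4, so Supplier S4 is most probable.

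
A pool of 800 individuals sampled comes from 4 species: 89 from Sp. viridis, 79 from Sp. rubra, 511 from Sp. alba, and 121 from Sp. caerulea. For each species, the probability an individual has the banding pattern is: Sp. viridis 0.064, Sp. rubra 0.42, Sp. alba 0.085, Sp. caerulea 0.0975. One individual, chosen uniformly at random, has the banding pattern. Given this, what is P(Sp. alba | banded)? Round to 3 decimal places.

0.462

Prior × likelihood for each hypothesis:
  Sp. viridis: 0.11125 × 0.064 = 0.00712
  Sp. rubra: 0.09875 × 0.42 = 0.041475
  Sp. alba: 0.63875 × 0.085 = 0.05429375
  Sp. caerulea: 0.15125 × 0.0975 = 0.014746875
Total = 0.117635625.
P(Sp. alba | evidence) = 0.05429375 / 0.117635625 ≈ 0.462.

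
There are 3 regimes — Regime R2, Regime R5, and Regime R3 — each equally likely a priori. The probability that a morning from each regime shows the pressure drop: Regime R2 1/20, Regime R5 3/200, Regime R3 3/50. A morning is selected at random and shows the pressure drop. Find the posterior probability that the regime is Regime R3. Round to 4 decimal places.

Since the prior is uniform, the posterior is proportional to the likelihood:
  Regime R2: 0.05
  Regime R5: 0.015
  Regime R3: 0.06
Sum = 0.125.
P(Regime R3 | evidence) = 0.06 / 0.125 ≈ 0.4800.

0.4800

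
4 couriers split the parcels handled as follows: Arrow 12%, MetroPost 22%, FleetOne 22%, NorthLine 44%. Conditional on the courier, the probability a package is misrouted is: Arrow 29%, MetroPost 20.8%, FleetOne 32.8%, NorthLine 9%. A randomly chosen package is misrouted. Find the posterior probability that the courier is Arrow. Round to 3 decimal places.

0.181

Compute prior × likelihood for every hypothesis:
  Arrow: 0.12 × 0.29 = 0.0348
  MetroPost: 0.22 × 0.208 = 0.04576
  FleetOne: 0.22 × 0.328 = 0.07216
  NorthLine: 0.44 × 0.09 = 0.0396
Normalizing constant = 0.19232.
P(Arrow | evidence) = 0.0348 / 0.19232 ≈ 0.181.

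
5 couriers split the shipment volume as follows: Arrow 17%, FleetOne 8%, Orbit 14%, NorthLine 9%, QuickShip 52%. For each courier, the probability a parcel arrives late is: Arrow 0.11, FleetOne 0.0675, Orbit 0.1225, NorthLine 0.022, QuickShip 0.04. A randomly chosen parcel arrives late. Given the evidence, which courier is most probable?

By Bayes' rule, posterior ∝ prior × likelihood:
  Arrow: 0.17 × 0.11 = 0.0187
  FleetOne: 0.08 × 0.0675 = 0.0054
  Orbit: 0.14 × 0.1225 = 0.01715
  NorthLine: 0.09 × 0.022 = 0.00198
  QuickShip: 0.52 × 0.04 = 0.0208
Normalizing constant = 0.06403.
Largest term belongs to QuickShip, so QuickShip is most probable.

QuickShip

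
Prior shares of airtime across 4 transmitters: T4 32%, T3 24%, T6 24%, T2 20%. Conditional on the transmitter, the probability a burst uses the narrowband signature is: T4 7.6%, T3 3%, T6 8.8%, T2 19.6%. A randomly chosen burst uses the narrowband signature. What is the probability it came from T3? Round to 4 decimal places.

By Bayes' rule, posterior ∝ prior × likelihood:
  T4: 0.32 × 0.076 = 0.02432
  T3: 0.24 × 0.03 = 0.0072
  T6: 0.24 × 0.088 = 0.02112
  T2: 0.2 × 0.196 = 0.0392
Total = 0.09184.
P(T3 | evidence) = 0.0072 / 0.09184 ≈ 0.0784.

0.0784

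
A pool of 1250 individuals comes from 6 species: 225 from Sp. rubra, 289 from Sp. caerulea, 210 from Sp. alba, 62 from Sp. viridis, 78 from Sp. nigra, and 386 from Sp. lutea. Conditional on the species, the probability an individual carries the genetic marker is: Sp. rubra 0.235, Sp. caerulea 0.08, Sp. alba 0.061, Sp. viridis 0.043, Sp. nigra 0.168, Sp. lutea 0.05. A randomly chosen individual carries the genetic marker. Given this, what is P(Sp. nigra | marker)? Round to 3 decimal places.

By Bayes' rule, posterior ∝ prior × likelihood:
  Sp. rubra: 0.18 × 0.235 = 0.0423
  Sp. caerulea: 0.2312 × 0.08 = 0.018496
  Sp. alba: 0.168 × 0.061 = 0.010248
  Sp. viridis: 0.0496 × 0.043 = 0.0021328
  Sp. nigra: 0.0624 × 0.168 = 0.0104832
  Sp. lutea: 0.3088 × 0.05 = 0.01544
Total = 0.0991.
P(Sp. nigra | evidence) = 0.0104832 / 0.0991 ≈ 0.106.

0.106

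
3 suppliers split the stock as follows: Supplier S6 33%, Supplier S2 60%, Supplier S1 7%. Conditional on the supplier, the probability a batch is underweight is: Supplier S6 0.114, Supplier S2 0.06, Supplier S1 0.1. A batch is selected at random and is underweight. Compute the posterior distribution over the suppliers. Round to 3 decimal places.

Compute prior × likelihood for every hypothesis:
  Supplier S6: 0.33 × 0.114 = 0.03762
  Supplier S2: 0.6 × 0.06 = 0.036
  Supplier S1: 0.07 × 0.1 = 0.007
Total = 0.08062.
P(Supplier S6 | underweight) = 0.03762/0.08062 ≈ 0.467
P(Supplier S2 | underweight) = 0.036/0.08062 ≈ 0.447
P(Supplier S1 | underweight) = 0.007/0.08062 ≈ 0.087
(Check: 0.467+0.447+0.087 = 1.001.)

Supplier S6 0.467, Supplier S2 0.447, Supplier S1 0.087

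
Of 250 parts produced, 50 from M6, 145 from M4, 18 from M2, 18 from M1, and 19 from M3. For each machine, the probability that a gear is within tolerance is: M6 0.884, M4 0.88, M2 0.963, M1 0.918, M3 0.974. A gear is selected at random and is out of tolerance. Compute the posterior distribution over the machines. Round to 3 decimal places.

M6 0.224, M4 0.673, M2 0.026, M1 0.057, M3 0.019

Taking complements, P(oversize | each) = M6 0.116, M4 0.12, M2 0.037, M1 0.082, M3 0.026.
Prior × likelihood for each hypothesis:
  M6: 0.2 × 0.116 = 0.0232
  M4: 0.58 × 0.12 = 0.0696
  M2: 0.072 × 0.037 = 0.002664
  M1: 0.072 × 0.082 = 0.005904
  M3: 0.076 × 0.026 = 0.001976
Normalizing constant = 0.103344.
P(M6 | oversize) = 0.0232/0.103344 ≈ 0.224
P(M4 | oversize) = 0.0696/0.103344 ≈ 0.673
P(M2 | oversize) = 0.002664/0.103344 ≈ 0.026
P(M1 | oversize) = 0.005904/0.103344 ≈ 0.057
P(M3 | oversize) = 0.001976/0.103344 ≈ 0.019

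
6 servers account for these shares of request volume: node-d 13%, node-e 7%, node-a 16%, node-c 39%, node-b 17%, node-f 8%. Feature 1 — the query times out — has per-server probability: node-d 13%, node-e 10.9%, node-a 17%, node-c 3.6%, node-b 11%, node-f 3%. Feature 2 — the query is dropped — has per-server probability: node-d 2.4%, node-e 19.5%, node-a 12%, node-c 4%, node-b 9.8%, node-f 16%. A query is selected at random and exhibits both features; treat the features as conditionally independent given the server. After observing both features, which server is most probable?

Unnormalized posteriors (prior × likelihood):
  node-d: 0.13 × 0.13 × 0.024 = 0.0004056
  node-e: 0.07 × 0.109 × 0.195 = 0.00148785
  node-a: 0.16 × 0.17 × 0.12 = 0.003264
  node-c: 0.39 × 0.036 × 0.04 = 0.0005616
  node-b: 0.17 × 0.11 × 0.098 = 0.0018326
  node-f: 0.08 × 0.03 × 0.16 = 0.000384
Total = 0.00793565.
Largest term belongs to node-a, so node-a is most probable.

node-a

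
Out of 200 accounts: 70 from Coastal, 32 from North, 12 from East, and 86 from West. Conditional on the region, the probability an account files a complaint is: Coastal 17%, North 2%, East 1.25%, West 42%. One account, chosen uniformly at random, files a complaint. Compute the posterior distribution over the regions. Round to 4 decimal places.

Coastal 0.2438, North 0.0131, East 0.0031, West 0.7400

Compute prior × likelihood for every hypothesis:
  Coastal: 0.35 × 0.17 = 0.0595
  North: 0.16 × 0.02 = 0.0032
  East: 0.06 × 0.0125 = 0.00075
  West: 0.43 × 0.42 = 0.1806
Sum = 0.24405.
P(Coastal | complaint) = 0.0595/0.24405 ≈ 0.2438
P(North | complaint) = 0.0032/0.24405 ≈ 0.0131
P(East | complaint) = 0.00075/0.24405 ≈ 0.0031
P(West | complaint) = 0.1806/0.24405 ≈ 0.7400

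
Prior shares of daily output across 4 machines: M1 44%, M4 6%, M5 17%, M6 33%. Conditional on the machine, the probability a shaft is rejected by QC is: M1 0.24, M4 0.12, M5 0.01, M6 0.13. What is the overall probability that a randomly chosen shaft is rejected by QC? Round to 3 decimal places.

Compute prior × likelihood for every hypothesis:
  M1: 0.44 × 0.24 = 0.1056
  M4: 0.06 × 0.12 = 0.0072
  M5: 0.17 × 0.01 = 0.0017
  M6: 0.33 × 0.13 = 0.0429
P(rejected) = 0.1056 + 0.0072 + 0.0017 + 0.0429 = 0.1574 → 0.157.

0.157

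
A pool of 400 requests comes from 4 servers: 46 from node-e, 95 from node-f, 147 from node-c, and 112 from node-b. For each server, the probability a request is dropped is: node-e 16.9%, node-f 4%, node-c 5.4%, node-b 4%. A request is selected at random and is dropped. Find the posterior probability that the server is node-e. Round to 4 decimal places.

0.3240

Prior × likelihood for each hypothesis:
  node-e: 0.115 × 0.169 = 0.019435
  node-f: 0.2375 × 0.04 = 0.0095
  node-c: 0.3675 × 0.054 = 0.019845
  node-b: 0.28 × 0.04 = 0.0112
Sum = 0.05998.
P(node-e | evidence) = 0.019435 / 0.05998 ≈ 0.3240.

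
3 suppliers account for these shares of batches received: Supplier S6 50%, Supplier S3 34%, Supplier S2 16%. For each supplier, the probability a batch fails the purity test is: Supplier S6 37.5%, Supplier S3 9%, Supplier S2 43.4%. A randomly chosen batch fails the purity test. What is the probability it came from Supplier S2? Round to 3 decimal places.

0.241

By Bayes' rule, posterior ∝ prior × likelihood:
  Supplier S6: 0.5 × 0.375 = 0.1875
  Supplier S3: 0.34 × 0.09 = 0.0306
  Supplier S2: 0.16 × 0.434 = 0.06944
Normalizing constant = 0.28754.
P(Supplier S2 | evidence) = 0.06944 / 0.28754 ≈ 0.241.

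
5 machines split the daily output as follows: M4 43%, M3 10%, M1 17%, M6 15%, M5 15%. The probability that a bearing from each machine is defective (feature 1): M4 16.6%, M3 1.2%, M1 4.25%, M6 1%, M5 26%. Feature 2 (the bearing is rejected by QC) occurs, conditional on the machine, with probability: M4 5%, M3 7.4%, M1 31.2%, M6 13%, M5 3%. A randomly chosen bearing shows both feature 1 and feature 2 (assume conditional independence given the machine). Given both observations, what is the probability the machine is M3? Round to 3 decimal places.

By Bayes' rule, posterior ∝ prior × likelihood:
  M4: 0.43 × 0.166 × 0.05 = 0.003569
  M3: 0.1 × 0.012 × 0.074 = 0.0000888
  M1: 0.17 × 0.0425 × 0.312 = 0.0022542
  M6: 0.15 × 0.01 × 0.13 = 0.000195
  M5: 0.15 × 0.26 × 0.03 = 0.00117
Sum = 0.007277.
P(M3 | evidence) = 0.0000888 / 0.007277 ≈ 0.012.

0.012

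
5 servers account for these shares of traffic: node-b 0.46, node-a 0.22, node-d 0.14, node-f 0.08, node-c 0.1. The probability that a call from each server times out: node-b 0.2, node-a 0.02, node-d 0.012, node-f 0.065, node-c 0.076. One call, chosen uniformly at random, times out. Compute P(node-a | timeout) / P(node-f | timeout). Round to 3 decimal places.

0.846

Unnormalized posteriors (prior × likelihood):
  node-b: 0.46 × 0.2 = 0.092
  node-a: 0.22 × 0.02 = 0.0044
  node-d: 0.14 × 0.012 = 0.00168
  node-f: 0.08 × 0.065 = 0.0052
  node-c: 0.1 × 0.076 = 0.0076
Total = 0.11088.
The ratio is 0.0044 / 0.0052 (the normalizer cancels) = 0.846.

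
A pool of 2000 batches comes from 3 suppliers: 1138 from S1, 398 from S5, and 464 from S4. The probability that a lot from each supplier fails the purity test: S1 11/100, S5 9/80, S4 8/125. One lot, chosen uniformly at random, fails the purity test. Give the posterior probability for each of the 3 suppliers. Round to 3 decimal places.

Unnormalized posteriors (prior × likelihood):
  S1: 0.569 × 0.11 = 0.06259
  S5: 0.199 × 0.1125 = 0.0223875
  S4: 0.232 × 0.064 = 0.014848
Sum = 0.0998255.
P(S1 | off-spec) = 0.06259/0.0998255 ≈ 0.627
P(S5 | off-spec) = 0.0223875/0.0998255 ≈ 0.224
P(S4 | off-spec) = 0.014848/0.0998255 ≈ 0.149

S1 0.627, S5 0.224, S4 0.149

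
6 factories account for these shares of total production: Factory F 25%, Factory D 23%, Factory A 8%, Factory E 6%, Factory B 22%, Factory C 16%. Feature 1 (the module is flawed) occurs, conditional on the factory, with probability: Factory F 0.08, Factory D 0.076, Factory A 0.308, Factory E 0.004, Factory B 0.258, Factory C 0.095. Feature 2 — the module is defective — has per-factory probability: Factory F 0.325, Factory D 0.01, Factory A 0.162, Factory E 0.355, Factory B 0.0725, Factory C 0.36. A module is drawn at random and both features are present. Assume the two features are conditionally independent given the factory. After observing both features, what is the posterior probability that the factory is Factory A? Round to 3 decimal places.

0.196

By Bayes' rule, posterior ∝ prior × likelihood:
  Factory F: 0.25 × 0.08 × 0.325 = 0.0065
  Factory D: 0.23 × 0.076 × 0.01 = 0.0001748
  Factory A: 0.08 × 0.308 × 0.162 = 0.00399168
  Factory E: 0.06 × 0.004 × 0.355 = 0.0000852
  Factory B: 0.22 × 0.258 × 0.0725 = 0.0041151
  Factory C: 0.16 × 0.095 × 0.36 = 0.005472
Sum = 0.02033878.
P(Factory A | evidence) = 0.00399168 / 0.02033878 ≈ 0.196.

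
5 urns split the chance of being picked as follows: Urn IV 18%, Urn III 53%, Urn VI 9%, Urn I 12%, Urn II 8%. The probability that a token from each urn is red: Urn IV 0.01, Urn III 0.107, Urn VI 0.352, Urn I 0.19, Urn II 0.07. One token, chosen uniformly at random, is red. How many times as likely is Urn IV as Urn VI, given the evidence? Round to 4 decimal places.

0.0568

Prior × likelihood for each hypothesis:
  Urn IV: 0.18 × 0.01 = 0.0018
  Urn III: 0.53 × 0.107 = 0.05671
  Urn VI: 0.09 × 0.352 = 0.03168
  Urn I: 0.12 × 0.19 = 0.0228
  Urn II: 0.08 × 0.07 = 0.0056
Sum = 0.11859.
The ratio is 0.0018 / 0.03168 (the normalizer cancels) = 0.0568.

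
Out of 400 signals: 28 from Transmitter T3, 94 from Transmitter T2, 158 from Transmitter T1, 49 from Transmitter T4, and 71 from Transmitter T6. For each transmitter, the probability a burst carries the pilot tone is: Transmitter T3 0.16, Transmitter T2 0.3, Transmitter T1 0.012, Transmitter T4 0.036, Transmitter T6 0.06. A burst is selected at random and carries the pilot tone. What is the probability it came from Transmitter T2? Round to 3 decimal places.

Prior × likelihood for each hypothesis:
  Transmitter T3: 0.07 × 0.16 = 0.0112
  Transmitter T2: 0.235 × 0.3 = 0.0705
  Transmitter T1: 0.395 × 0.012 = 0.00474
  Transmitter T4: 0.1225 × 0.036 = 0.00441
  Transmitter T6: 0.1775 × 0.06 = 0.01065
Sum = 0.1015.
P(Transmitter T2 | evidence) = 0.0705 / 0.1015 ≈ 0.695.

0.695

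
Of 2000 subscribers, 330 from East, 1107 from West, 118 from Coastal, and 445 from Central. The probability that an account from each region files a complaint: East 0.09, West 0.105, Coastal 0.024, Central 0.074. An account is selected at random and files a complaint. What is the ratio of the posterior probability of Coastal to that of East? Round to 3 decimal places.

Compute prior × likelihood for every hypothesis:
  East: 0.165 × 0.09 = 0.01485
  West: 0.5535 × 0.105 = 0.0581175
  Coastal: 0.059 × 0.024 = 0.001416
  Central: 0.2225 × 0.074 = 0.016465
Normalizing constant = 0.0908485.
The ratio is 0.001416 / 0.01485 (the normalizer cancels) = 0.095.

0.095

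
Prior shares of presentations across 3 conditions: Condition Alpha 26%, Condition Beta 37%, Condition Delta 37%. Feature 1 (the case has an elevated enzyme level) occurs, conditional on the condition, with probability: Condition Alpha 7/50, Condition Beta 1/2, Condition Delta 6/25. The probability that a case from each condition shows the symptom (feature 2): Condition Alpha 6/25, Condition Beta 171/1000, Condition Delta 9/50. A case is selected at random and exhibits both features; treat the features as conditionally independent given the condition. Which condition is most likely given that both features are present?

Compute prior × likelihood for every hypothesis:
  Condition Alpha: 0.26 × 0.14 × 0.24 = 0.008736
  Condition Beta: 0.37 × 0.5 × 0.171 = 0.031635
  Condition Delta: 0.37 × 0.24 × 0.18 = 0.015984
Normalizing constant = 0.056355.
Largest term belongs to Condition Beta, so Condition Beta is most probable.

Condition Beta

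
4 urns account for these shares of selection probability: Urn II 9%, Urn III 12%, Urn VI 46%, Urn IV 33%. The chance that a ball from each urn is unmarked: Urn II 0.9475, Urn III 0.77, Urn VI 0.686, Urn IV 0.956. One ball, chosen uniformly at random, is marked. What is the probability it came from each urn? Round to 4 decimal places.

Urn II 0.0247, Urn III 0.1443, Urn VI 0.7551, Urn IV 0.0759

Taking complements, P(marked | each) = Urn II 0.0525, Urn III 0.23, Urn VI 0.314, Urn IV 0.044.
Prior × likelihood for each hypothesis:
  Urn II: 0.09 × 0.0525 = 0.004725
  Urn III: 0.12 × 0.23 = 0.0276
  Urn VI: 0.46 × 0.314 = 0.14444
  Urn IV: 0.33 × 0.044 = 0.01452
Normalizing constant = 0.191285.
P(Urn II | marked) = 0.004725/0.191285 ≈ 0.0247
P(Urn III | marked) = 0.0276/0.191285 ≈ 0.1443
P(Urn VI | marked) = 0.14444/0.191285 ≈ 0.7551
P(Urn IV | marked) = 0.01452/0.191285 ≈ 0.0759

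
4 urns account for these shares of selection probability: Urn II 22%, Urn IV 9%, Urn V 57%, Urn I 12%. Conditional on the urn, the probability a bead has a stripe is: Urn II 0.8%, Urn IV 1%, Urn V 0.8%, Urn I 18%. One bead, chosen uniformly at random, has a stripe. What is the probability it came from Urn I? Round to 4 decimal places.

By Bayes' rule, posterior ∝ prior × likelihood:
  Urn II: 0.22 × 0.008 = 0.00176
  Urn IV: 0.09 × 0.01 = 0.0009
  Urn V: 0.57 × 0.008 = 0.00456
  Urn I: 0.12 × 0.18 = 0.0216
Sum = 0.02882.
P(Urn I | evidence) = 0.0216 / 0.02882 ≈ 0.7495.

0.7495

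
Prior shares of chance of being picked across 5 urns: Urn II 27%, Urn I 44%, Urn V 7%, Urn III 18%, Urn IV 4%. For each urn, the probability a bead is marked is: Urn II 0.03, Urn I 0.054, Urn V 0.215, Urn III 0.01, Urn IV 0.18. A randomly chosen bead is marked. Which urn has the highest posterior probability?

By Bayes' rule, posterior ∝ prior × likelihood:
  Urn II: 0.27 × 0.03 = 0.0081
  Urn I: 0.44 × 0.054 = 0.02376
  Urn V: 0.07 × 0.215 = 0.01505
  Urn III: 0.18 × 0.01 = 0.0018
  Urn IV: 0.04 × 0.18 = 0.0072
Total = 0.05591.
Largest term belongs to Urn I, so Urn I is most probable.

Urn I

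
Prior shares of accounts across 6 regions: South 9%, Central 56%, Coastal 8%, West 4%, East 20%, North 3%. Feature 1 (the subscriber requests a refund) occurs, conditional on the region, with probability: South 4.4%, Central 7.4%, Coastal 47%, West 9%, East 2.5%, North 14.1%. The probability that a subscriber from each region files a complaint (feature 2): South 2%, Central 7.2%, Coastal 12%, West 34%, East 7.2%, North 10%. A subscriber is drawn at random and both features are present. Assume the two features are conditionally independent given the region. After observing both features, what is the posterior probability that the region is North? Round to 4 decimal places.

Unnormalized posteriors (prior × likelihood):
  South: 0.09 × 0.044 × 0.02 = 0.0000792
  Central: 0.56 × 0.074 × 0.072 = 0.00298368
  Coastal: 0.08 × 0.47 × 0.12 = 0.004512
  West: 0.04 × 0.09 × 0.34 = 0.001224
  East: 0.2 × 0.025 × 0.072 = 0.00036
  North: 0.03 × 0.141 × 0.1 = 0.000423
Total = 0.00958188.
P(North | evidence) = 0.000423 / 0.00958188 ≈ 0.0441.

0.0441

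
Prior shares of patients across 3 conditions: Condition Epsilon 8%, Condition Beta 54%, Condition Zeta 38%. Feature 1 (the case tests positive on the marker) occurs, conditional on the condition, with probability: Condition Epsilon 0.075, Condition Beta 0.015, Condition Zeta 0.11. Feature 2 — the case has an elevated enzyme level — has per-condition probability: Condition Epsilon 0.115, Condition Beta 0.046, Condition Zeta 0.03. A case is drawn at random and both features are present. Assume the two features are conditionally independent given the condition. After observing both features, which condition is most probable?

Condition Zeta

Prior × likelihood for each hypothesis:
  Condition Epsilon: 0.08 × 0.075 × 0.115 = 0.00069
  Condition Beta: 0.54 × 0.015 × 0.046 = 0.0003726
  Condition Zeta: 0.38 × 0.11 × 0.03 = 0.001254
Sum = 0.0023166.
Largest term belongs to Condition Zeta, so Condition Zeta is most probable.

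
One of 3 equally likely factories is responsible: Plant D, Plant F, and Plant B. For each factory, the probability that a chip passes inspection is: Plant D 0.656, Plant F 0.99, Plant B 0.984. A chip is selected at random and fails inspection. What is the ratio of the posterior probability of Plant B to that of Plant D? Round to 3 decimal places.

0.047

Taking complements, P(nonconforming | each) = Plant D 0.344, Plant F 0.01, Plant B 0.016.
Since the prior is uniform, the posterior is proportional to the likelihood:
  Plant D: 0.344
  Plant F: 0.01
  Plant B: 0.016
Total = 0.37.
The ratio is 0.016 / 0.344 (the normalizer cancels) = 0.047.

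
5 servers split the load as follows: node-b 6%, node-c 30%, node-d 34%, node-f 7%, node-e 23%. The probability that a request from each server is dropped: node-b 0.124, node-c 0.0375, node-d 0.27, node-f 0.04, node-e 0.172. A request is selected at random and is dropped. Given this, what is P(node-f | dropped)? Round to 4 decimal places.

Compute prior × likelihood for every hypothesis:
  node-b: 0.06 × 0.124 = 0.00744
  node-c: 0.3 × 0.0375 = 0.01125
  node-d: 0.34 × 0.27 = 0.0918
  node-f: 0.07 × 0.04 = 0.0028
  node-e: 0.23 × 0.172 = 0.03956
Normalizing constant = 0.15285.
P(node-f | evidence) = 0.0028 / 0.15285 ≈ 0.0183.

0.0183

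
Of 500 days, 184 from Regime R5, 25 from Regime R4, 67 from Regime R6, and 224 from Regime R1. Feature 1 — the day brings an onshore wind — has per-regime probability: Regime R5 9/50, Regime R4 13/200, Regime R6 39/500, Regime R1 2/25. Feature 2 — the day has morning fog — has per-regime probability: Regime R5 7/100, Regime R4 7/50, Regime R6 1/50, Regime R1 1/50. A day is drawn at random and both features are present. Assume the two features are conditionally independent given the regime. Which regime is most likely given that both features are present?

Prior × likelihood for each hypothesis:
  Regime R5: 0.368 × 0.18 × 0.07 = 0.0046368
  Regime R4: 0.05 × 0.065 × 0.14 = 0.000455
  Regime R6: 0.134 × 0.078 × 0.02 = 0.00020904
  Regime R1: 0.448 × 0.08 × 0.02 = 0.0007168
Normalizing constant = 0.00601764.
Largest term belongs to Regime R5, so Regime R5 is most probable.

Regime R5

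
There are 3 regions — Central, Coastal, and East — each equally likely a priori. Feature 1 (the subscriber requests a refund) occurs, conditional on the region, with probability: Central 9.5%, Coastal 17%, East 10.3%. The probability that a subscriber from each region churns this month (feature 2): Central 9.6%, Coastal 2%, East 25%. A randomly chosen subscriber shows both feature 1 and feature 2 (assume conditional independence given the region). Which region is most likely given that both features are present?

East

Since the prior is uniform, the posterior is proportional to the likelihood:
  Central: 0.095 × 0.096 = 0.00912
  Coastal: 0.17 × 0.02 = 0.0034
  East: 0.103 × 0.25 = 0.02575
Total = 0.03827.
Largest term belongs to East, so East is most probable.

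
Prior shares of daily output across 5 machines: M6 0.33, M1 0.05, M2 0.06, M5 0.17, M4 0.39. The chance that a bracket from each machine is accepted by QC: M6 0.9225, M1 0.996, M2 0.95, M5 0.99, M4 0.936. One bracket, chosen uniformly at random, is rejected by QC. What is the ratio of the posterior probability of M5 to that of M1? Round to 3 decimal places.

8.500

Taking complements, P(rejected | each) = M6 0.0775, M1 0.004, M2 0.05, M5 0.01, M4 0.064.
Unnormalized posteriors (prior × likelihood):
  M6: 0.33 × 0.0775 = 0.025575
  M1: 0.05 × 0.004 = 0.0002
  M2: 0.06 × 0.05 = 0.003
  M5: 0.17 × 0.01 = 0.0017
  M4: 0.39 × 0.064 = 0.02496
Normalizing constant = 0.055435.
The ratio is 0.0017 / 0.0002 (the normalizer cancels) = 8.500.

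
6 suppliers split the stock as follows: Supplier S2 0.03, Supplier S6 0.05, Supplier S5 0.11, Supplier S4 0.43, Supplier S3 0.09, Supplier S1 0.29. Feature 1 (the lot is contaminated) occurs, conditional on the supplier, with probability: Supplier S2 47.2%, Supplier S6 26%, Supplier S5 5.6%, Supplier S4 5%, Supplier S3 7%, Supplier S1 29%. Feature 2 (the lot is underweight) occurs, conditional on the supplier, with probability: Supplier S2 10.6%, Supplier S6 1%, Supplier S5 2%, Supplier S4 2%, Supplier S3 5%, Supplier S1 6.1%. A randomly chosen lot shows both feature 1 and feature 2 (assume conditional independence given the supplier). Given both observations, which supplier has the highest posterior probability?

Supplier S1

By Bayes' rule, posterior ∝ prior × likelihood:
  Supplier S2: 0.03 × 0.472 × 0.106 = 0.00150096
  Supplier S6: 0.05 × 0.26 × 0.01 = 0.00013
  Supplier S5: 0.11 × 0.056 × 0.02 = 0.0001232
  Supplier S4: 0.43 × 0.05 × 0.02 = 0.00043
  Supplier S3: 0.09 × 0.07 × 0.05 = 0.000315
  Supplier S1: 0.29 × 0.29 × 0.061 = 0.0051301
Total = 0.00762926.
Largest term belongs to Supplier S1, so Supplier S1 is most probable.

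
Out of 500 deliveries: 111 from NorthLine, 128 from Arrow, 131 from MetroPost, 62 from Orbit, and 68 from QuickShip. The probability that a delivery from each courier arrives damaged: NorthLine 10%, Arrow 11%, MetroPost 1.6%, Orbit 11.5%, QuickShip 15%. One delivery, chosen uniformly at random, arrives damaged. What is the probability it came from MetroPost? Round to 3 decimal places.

By Bayes' rule, posterior ∝ prior × likelihood:
  NorthLine: 0.222 × 0.1 = 0.0222
  Arrow: 0.256 × 0.11 = 0.02816
  MetroPost: 0.262 × 0.016 = 0.004192
  Orbit: 0.124 × 0.115 = 0.01426
  QuickShip: 0.136 × 0.15 = 0.0204
Sum = 0.089212.
P(MetroPost | evidence) = 0.004192 / 0.089212 ≈ 0.047.

0.047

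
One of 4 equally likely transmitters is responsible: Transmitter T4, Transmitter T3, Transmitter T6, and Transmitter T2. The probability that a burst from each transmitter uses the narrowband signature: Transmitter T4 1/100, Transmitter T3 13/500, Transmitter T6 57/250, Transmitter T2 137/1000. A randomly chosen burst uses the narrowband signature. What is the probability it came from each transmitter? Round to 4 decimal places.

Since the prior is uniform, the posterior is proportional to the likelihood:
  Transmitter T4: 0.01
  Transmitter T3: 0.026
  Transmitter T6: 0.228
  Transmitter T2: 0.137
Sum = 0.401.
P(Transmitter T4 | narrowband) = 0.01/0.401 ≈ 0.0249
P(Transmitter T3 | narrowband) = 0.026/0.401 ≈ 0.0648
P(Transmitter T6 | narrowband) = 0.228/0.401 ≈ 0.5686
P(Transmitter T2 | narrowband) = 0.137/0.401 ≈ 0.3416

Transmitter T4 0.0249, Transmitter T3 0.0648, Transmitter T6 0.5686, Transmitter T2 0.3416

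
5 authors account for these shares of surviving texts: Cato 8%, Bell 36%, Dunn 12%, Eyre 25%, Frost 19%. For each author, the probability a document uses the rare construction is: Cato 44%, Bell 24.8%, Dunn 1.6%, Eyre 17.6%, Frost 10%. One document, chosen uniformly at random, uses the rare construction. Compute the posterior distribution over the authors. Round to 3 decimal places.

Cato 0.186, Bell 0.471, Dunn 0.010, Eyre 0.232, Frost 0.100

By Bayes' rule, posterior ∝ prior × likelihood:
  Cato: 0.08 × 0.44 = 0.0352
  Bell: 0.36 × 0.248 = 0.08928
  Dunn: 0.12 × 0.016 = 0.00192
  Eyre: 0.25 × 0.176 = 0.044
  Frost: 0.19 × 0.1 = 0.019
Total = 0.1894.
P(Cato | rare-form) = 0.0352/0.1894 ≈ 0.186
P(Bell | rare-form) = 0.08928/0.1894 ≈ 0.471
P(Dunn | rare-form) = 0.00192/0.1894 ≈ 0.010
P(Eyre | rare-form) = 0.044/0.1894 ≈ 0.232
P(Frost | rare-form) = 0.019/0.1894 ≈ 0.100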